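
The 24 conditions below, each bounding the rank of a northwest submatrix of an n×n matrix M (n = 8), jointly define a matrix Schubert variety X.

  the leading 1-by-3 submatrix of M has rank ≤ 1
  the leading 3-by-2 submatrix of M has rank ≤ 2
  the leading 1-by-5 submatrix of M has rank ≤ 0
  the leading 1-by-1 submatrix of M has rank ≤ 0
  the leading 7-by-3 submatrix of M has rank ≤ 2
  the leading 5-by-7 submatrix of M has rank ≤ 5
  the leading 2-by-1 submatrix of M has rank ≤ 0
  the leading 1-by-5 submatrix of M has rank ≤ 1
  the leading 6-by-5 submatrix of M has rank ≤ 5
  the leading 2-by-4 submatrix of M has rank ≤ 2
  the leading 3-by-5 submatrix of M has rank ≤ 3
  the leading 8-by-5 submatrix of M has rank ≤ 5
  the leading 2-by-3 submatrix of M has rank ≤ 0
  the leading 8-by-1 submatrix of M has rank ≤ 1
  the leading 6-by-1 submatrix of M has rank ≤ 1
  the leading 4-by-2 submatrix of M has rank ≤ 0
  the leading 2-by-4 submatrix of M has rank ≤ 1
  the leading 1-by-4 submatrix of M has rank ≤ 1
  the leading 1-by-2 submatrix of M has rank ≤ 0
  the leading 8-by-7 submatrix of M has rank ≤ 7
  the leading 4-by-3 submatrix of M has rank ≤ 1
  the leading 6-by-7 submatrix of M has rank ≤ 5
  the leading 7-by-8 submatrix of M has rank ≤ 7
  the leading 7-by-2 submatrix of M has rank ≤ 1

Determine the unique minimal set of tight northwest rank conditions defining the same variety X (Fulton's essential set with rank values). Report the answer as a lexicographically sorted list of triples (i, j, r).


Rank table r_w(8×8) implied by the 24 constraints:

  0  0  0  0  0  1  1  1
  0  0  0  1  1  2  2  2
  0  0  1  2  2  3  3  3
  0  0  1  2  3  4  4  4
  1  1  2  3  4  5  5  5
  1  1  2  3  4  5  5  6
  1  1  2  3  4  5  6  7
  1  2  3  4  5  6  7  8

giving w = (6, 4, 3, 5, 1, 8, 7, 2) via Δ²R.

ℓ(w)=15; the 5 essential cells (i,j,r):

[(1, 5, 0), (2, 3, 0), (4, 2, 0), (6, 7, 5), (7, 2, 1)]


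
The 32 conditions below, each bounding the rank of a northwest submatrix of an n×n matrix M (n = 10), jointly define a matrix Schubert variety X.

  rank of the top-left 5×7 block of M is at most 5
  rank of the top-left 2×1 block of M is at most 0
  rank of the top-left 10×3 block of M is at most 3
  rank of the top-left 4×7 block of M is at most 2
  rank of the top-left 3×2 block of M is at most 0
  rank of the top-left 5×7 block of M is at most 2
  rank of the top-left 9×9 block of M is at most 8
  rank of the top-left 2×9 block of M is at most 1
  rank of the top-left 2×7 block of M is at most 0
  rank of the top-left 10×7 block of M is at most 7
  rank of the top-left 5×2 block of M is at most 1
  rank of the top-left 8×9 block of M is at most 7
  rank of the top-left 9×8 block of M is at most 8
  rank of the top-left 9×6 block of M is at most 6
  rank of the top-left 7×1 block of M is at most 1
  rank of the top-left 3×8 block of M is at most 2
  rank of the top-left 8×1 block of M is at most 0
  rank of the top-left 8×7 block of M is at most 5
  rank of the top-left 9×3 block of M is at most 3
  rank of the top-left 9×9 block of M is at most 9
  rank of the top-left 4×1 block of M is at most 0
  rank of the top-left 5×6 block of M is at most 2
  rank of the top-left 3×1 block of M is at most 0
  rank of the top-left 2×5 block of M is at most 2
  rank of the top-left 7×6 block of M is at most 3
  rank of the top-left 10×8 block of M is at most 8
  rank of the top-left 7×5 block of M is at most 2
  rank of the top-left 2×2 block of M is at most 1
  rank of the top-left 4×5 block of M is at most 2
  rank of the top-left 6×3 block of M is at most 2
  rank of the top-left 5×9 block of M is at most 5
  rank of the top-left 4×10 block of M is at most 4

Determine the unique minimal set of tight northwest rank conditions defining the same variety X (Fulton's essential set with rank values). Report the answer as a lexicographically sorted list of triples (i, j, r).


The tightest implied rank at each (i,j), from the 32 conditions:

  R[1]: 0 | 0 | 0 | 0 | 0 | 0 | 0 | 1 | 1 | 1
  R[2]: 0 | 0 | 0 | 0 | 0 | 0 | 0 | 1 | 1 | 2
  R[3]: 0 | 0 | 1 | 1 | 1 | 1 | 1 | 2 | 2 | 3
  R[4]: 0 | 1 | 2 | 2 | 2 | 2 | 2 | 3 | 3 | 4
  R[5]: 0 | 1 | 2 | 2 | 2 | 2 | 2 | 3 | 4 | 5
  R[6]: 0 | 1 | 2 | 2 | 2 | 3 | 3 | 4 | 5 | 6
  R[7]: 0 | 1 | 2 | 2 | 2 | 3 | 4 | 5 | 6 | 7
  R[8]: 0 | 1 | 2 | 3 | 3 | 4 | 5 | 6 | 7 | 8
  R[9]: 1 | 2 | 3 | 4 | 4 | 5 | 6 | 7 | 8 | 9
  R[10]: 1 | 2 | 3 | 4 | 5 | 6 | 7 | 8 | 9 | 10

giving w = (8, 10, 3, 2, 9, 6, 7, 4, 1, 5) via Δ²R.

6 SE-corners of the 30-cell Rothe diagram give Ess(w):

[(2, 7, 0), (2, 9, 1), (3, 2, 0), (5, 7, 2), (7, 5, 2), (8, 1, 0)]


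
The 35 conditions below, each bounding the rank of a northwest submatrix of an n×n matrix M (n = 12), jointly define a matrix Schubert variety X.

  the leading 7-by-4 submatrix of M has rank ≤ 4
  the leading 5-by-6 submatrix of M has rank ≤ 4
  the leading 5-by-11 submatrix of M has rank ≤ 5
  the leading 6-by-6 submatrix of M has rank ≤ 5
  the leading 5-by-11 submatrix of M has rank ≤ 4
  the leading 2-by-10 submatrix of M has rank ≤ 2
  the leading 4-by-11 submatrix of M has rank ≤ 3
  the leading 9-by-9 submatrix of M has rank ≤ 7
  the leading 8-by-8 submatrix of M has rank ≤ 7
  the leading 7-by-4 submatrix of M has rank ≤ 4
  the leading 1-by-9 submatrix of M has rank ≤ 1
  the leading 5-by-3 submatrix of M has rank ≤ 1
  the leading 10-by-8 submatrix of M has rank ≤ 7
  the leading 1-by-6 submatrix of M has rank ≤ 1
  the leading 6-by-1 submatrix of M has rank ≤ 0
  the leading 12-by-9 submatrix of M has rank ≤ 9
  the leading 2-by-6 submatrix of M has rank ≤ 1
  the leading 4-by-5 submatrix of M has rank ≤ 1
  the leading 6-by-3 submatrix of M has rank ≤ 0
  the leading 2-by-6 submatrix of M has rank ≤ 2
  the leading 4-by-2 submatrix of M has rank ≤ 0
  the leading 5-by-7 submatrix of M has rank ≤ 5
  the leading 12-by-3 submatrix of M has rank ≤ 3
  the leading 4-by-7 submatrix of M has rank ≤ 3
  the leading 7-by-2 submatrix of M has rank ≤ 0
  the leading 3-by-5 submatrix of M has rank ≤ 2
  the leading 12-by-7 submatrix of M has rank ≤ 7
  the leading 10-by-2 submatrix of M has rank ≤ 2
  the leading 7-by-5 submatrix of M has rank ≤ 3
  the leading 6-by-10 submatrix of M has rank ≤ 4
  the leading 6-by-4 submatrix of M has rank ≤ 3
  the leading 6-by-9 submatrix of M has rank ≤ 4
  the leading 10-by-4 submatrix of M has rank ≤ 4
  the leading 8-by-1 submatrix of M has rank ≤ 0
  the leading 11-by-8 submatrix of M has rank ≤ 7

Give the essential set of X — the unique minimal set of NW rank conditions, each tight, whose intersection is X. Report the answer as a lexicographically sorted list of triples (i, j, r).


Rank table r_w(12×12) implied by the 35 constraints:

  i=1: 0 0 0 1 1 1 1 1 1 1 1 1
  i=2: 0 0 0 1 1 1 2 2 2 2 2 2
  i=3: 0 0 0 1 1 2 3 3 3 3 3 3
  i=4: 0 0 0 1 1 2 3 3 3 3 3 4
  i=5: 0 0 0 1 2 3 4 4 4 4 4 5
  i=6: 0 0 0 1 2 3 4 4 4 4 5 6
  i=7: 0 0 1 2 3 4 5 5 5 5 6 7
  i=8: 0 1 2 3 4 5 6 6 6 6 7 8
  i=9: 1 2 3 4 5 6 7 7 7 7 8 9
  i=10: 1 2 3 4 5 6 7 7 8 8 9 10
  i=11: 1 2 3 4 5 6 7 7 8 9 10 11
  i=12: 1 2 3 4 5 6 7 8 9 10 11 12

hence w(1..12) = (4, 7, 6, 12, 5, 11, 3, 2, 1, 9, 10, 8).

8 SE-corners of the 34-cell Rothe diagram give Ess(w):

[(2, 6, 1), (4, 5, 1), (4, 11, 3), (6, 3, 0), (6, 10, 4), (7, 2, 0), (8, 1, 0), (11, 8, 7)]


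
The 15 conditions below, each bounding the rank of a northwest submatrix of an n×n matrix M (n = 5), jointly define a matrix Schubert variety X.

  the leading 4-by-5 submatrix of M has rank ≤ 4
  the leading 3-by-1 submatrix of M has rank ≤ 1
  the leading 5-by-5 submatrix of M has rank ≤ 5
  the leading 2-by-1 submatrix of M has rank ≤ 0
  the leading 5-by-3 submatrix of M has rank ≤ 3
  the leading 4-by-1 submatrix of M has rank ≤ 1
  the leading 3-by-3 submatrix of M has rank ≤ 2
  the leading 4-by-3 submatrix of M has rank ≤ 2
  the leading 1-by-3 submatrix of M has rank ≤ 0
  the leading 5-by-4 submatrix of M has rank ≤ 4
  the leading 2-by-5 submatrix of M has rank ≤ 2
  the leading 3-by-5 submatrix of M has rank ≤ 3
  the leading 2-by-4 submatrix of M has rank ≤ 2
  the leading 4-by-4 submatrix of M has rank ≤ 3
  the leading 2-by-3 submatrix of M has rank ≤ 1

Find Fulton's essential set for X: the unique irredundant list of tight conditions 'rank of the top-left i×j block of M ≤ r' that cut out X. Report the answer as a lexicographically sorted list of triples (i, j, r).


Reconstructing r_w from the 15 given conditions:

  i=1: 0 0 0 1 1
  i=2: 0 1 1 2 2
  i=3: 1 2 2 3 3
  i=4: 1 2 2 3 4
  i=5: 1 2 3 4 5

hence w(1..5) = (4, 2, 1, 5, 3).

Rothe diagram D(w) (5 cells), 3 SE-corners (essential conditions):

[(1, 3, 0), (2, 1, 0), (4, 3, 2)]


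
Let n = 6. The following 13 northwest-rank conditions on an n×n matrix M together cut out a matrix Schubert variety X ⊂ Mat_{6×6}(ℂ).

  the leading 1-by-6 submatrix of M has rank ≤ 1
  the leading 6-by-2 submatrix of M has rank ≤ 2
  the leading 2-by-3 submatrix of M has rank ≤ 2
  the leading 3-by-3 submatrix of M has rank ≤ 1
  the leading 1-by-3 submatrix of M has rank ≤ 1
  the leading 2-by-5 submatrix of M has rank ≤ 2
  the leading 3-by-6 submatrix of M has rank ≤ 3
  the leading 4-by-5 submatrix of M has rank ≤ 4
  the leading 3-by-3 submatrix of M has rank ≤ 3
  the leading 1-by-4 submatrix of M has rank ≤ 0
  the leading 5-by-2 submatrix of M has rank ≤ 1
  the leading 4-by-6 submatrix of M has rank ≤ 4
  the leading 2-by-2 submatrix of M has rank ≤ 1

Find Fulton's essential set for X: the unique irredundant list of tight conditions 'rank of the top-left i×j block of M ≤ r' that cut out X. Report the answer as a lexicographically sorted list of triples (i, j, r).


Rank table r_w(6×6) implied by the 13 constraints:

  i=1: 0 0 0 0 1 1
  i=2: 1 1 1 1 2 2
  i=3: 1 1 1 2 3 3
  i=4: 1 1 2 3 4 4
  i=5: 1 1 2 3 4 5
  i=6: 1 2 3 4 5 6

reading off 1-entries of Δ²R: w = (5, 1, 4, 3, 6, 2).

3 SE-corners of the 8-cell Rothe diagram give Ess(w):

[(1, 4, 0), (3, 3, 1), (5, 2, 1)]


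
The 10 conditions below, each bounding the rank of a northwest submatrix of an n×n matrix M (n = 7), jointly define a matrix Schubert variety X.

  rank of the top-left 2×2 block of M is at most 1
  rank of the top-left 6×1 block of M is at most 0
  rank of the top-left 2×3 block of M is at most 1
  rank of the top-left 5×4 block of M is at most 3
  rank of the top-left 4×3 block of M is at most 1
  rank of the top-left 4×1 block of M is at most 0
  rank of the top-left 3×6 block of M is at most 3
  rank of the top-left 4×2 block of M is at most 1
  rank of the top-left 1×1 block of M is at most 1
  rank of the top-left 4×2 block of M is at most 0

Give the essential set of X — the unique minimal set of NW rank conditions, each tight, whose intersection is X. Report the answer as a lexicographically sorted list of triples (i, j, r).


The tightest implied rank at each (i,j), from the 10 conditions:

  i=1: 0  0  1  1  1  1  1
  i=2: 0  0  1  2  2  2  2
  i=3: 0  0  1  2  3  3  3
  i=4: 0  0  1  2  3  4  4
  i=5: 0  1  2  3  4  5  5
  i=6: 0  1  2  3  4  5  6
  i=7: 1  2  3  4  5  6  7

so w = (3, 4, 5, 6, 2, 7, 1).

|D(w)|=10, |Ess(w)|=2:

[(4, 2, 0), (6, 1, 0)]


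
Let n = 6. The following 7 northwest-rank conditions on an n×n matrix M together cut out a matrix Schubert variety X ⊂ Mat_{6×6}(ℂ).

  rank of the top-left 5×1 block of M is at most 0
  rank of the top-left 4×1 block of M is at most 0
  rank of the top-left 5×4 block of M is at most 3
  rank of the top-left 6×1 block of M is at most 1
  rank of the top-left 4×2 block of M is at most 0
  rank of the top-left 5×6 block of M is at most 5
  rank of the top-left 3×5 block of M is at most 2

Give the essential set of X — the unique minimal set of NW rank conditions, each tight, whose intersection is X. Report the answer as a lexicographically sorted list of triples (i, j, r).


Propagating the 7 rank bounds to every northwest block:

  i=1: 0 0 1 1 1 1
  i=2: 0 0 1 2 2 2
  i=3: 0 0 1 2 2 3
  i=4: 0 0 1 2 3 4
  i=5: 0 1 2 3 4 5
  i=6: 1 2 3 4 5 6

giving w = (3, 4, 6, 5, 2, 1) via Δ²R.

|D(w)|=10, |Ess(w)|=3:

[(3, 5, 2), (4, 2, 0), (5, 1, 0)]


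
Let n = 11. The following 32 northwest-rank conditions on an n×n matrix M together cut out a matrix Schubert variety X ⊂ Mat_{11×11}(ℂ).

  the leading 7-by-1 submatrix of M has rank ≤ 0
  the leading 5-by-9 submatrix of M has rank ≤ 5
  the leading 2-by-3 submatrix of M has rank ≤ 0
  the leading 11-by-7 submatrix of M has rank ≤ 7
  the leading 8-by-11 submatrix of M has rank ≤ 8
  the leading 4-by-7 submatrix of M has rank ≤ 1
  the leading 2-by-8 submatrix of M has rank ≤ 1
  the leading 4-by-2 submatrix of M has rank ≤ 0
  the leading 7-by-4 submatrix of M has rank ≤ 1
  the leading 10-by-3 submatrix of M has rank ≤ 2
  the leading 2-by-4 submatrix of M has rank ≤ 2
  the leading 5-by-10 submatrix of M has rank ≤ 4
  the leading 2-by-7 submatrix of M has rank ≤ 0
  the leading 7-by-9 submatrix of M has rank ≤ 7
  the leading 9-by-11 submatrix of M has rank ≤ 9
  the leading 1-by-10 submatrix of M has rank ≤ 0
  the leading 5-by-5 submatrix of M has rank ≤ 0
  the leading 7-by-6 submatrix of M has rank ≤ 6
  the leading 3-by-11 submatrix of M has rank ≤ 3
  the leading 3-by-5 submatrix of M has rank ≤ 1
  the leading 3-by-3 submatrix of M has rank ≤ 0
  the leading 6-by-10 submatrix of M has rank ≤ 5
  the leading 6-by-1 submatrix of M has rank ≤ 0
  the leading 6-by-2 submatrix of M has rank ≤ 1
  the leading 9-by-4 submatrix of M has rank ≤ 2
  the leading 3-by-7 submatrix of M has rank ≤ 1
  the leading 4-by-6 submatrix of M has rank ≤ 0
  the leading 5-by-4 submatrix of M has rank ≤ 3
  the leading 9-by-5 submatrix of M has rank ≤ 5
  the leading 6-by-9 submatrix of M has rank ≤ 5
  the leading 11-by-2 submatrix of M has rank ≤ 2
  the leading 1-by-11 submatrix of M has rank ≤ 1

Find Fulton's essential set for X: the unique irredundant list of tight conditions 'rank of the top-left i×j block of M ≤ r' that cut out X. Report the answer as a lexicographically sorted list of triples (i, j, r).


Reconstructing r_w from the 32 given conditions:

  row 1: 0 0 0 0 0 0 0 0 0 0 1
  row 2: 0 0 0 0 0 0 0 1 1 1 2
  row 3: 0 0 0 0 0 0 1 2 2 2 3
  row 4: 0 0 0 0 0 0 1 2 3 3 4
  row 5: 0 0 0 0 0 1 2 3 4 4 5
  row 6: 0 1 1 1 1 2 3 4 5 5 6
  row 7: 0 1 1 1 2 3 4 5 6 6 7
  row 8: 1 2 2 2 3 4 5 6 7 7 8
  row 9: 1 2 2 2 3 4 5 6 7 8 9
  row 10: 1 2 2 3 4 5 6 7 8 9 10
  row 11: 1 2 3 4 5 6 7 8 9 10 11

hence w(1..11) = (11, 8, 7, 9, 6, 2, 5, 1, 10, 4, 3).

Rothe diagram D(w) (41 cells), 8 SE-corners (essential conditions):

[(1, 10, 0), (2, 7, 0), (4, 6, 0), (5, 5, 0), (7, 1, 0), (7, 4, 1), (9, 4, 2), (10, 3, 2)]


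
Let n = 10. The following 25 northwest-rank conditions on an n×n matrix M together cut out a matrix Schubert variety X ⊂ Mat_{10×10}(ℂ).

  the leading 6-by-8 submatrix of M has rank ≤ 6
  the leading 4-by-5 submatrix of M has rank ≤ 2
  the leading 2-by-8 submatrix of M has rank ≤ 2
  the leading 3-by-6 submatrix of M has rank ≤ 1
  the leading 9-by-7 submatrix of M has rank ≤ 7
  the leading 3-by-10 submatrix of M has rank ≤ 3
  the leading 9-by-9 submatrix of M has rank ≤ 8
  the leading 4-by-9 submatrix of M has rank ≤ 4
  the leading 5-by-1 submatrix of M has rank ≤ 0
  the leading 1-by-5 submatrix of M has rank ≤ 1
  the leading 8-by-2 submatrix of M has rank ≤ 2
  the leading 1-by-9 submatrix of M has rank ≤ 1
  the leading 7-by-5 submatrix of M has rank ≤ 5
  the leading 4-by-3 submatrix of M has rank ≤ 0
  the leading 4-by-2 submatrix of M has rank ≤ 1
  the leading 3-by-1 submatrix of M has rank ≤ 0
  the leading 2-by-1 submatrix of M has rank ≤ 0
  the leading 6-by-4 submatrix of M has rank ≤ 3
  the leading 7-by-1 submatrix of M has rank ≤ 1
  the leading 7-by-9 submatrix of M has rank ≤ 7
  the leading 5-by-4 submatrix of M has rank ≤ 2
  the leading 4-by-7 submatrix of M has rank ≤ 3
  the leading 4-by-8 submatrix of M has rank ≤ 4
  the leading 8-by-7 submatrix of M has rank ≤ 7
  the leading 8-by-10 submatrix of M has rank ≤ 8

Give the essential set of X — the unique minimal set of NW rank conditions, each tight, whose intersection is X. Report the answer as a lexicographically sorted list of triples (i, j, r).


Computing R[i][j] = min implied NW-rank bound (n=10, 25 conditions):

  0  0  0  1  1  1  1  1  1  1
  0  0  0  1  1  1  2  2  2  2
  0  0  0  1  1  1  2  3  3  3
  0  0  0  1  2  2  3  4  4  4
  0  1  1  2  3  3  4  5  5  5
  1  2  2  3  4  4  5  6  6  6
  1  2  3  4  5  5  6  7  7  7
  1  2  3  4  5  6  7  8  8  8
  1  2  3  4  5  6  7  8  8  9
  1  2  3  4  5  6  7  8  9  10

giving w = (4, 7, 8, 5, 2, 1, 3, 6, 10, 9) via Δ²R.

Rothe diagram D(w) (18 cells), 4 SE-corners (essential conditions):

[(3, 6, 1), (4, 3, 0), (5, 1, 0), (9, 9, 8)]


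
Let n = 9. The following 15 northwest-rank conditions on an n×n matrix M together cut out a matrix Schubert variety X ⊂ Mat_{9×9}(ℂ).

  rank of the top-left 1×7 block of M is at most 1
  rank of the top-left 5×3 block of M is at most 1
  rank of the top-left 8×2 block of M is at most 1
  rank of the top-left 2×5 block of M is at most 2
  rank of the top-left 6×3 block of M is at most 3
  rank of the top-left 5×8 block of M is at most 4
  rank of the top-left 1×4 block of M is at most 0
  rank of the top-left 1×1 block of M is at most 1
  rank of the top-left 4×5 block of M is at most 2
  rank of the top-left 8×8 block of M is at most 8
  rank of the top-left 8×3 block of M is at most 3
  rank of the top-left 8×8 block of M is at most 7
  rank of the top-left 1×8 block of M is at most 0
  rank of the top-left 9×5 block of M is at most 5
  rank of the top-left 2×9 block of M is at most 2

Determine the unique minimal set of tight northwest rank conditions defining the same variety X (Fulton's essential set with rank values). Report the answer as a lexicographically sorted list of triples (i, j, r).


Recovering R(i,j) via the rank-extension bound from the 15 conditions:

  i=1: 0 | 0 | 0 | 0 | 0 | 0 | 0 | 0 | 1
  i=2: 1 | 1 | 1 | 1 | 1 | 1 | 1 | 1 | 2
  i=3: 1 | 1 | 1 | 2 | 2 | 2 | 2 | 2 | 3
  i=4: 1 | 1 | 1 | 2 | 2 | 3 | 3 | 3 | 4
  i=5: 1 | 1 | 1 | 2 | 3 | 4 | 4 | 4 | 5
  i=6: 1 | 1 | 2 | 3 | 4 | 5 | 5 | 5 | 6
  i=7: 1 | 1 | 2 | 3 | 4 | 5 | 6 | 6 | 7
  i=8: 1 | 1 | 2 | 3 | 4 | 5 | 6 | 7 | 8
  i=9: 1 | 2 | 3 | 4 | 5 | 6 | 7 | 8 | 9

reading off 1-entries of Δ²R: w = (9, 1, 4, 6, 5, 3, 7, 8, 2).

|D(w)|=18, |Ess(w)|=4:

[(1, 8, 0), (4, 5, 2), (5, 3, 1), (8, 2, 1)]


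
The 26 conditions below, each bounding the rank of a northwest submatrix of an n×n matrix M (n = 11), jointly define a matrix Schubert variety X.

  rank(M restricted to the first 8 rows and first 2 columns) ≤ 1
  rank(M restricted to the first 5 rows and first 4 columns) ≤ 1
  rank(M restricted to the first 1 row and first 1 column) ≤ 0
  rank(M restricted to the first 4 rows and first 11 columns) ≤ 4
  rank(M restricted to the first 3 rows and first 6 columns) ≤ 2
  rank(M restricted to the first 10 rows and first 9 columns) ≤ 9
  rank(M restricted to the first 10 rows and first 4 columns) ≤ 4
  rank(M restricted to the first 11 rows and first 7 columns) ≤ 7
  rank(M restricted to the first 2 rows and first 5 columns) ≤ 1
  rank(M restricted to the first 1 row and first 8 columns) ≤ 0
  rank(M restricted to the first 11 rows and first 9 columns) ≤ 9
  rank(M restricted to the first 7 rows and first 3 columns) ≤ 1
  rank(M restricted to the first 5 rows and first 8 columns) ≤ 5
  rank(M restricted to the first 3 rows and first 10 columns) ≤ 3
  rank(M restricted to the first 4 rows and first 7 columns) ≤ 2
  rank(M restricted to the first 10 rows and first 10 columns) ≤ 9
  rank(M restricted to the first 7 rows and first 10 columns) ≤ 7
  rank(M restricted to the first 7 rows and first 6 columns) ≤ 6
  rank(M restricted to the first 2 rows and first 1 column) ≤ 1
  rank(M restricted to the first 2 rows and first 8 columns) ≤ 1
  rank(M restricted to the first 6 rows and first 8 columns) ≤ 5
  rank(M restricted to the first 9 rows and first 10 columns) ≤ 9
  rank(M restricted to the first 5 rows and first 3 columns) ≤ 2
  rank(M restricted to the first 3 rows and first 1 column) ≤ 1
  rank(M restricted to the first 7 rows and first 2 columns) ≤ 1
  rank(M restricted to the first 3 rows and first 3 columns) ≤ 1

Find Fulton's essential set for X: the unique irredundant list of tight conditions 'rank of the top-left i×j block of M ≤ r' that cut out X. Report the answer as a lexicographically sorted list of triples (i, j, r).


Reconstructing r_w from the 26 given conditions:

  i=1: 0  0  0  0  0  0  0  0  1  1  1
  i=2: 1  1  1  1  1  1  1  1  2  2  2
  i=3: 1  1  1  1  2  2  2  2  3  3  3
  i=4: 1  1  1  1  2  2  2  3  4  4  4
  i=5: 1  1  1  1  2  3  3  4  5  5  5
  i=6: 1  1  1  2  3  4  4  5  6  6  6
  i=7: 1  1  1  2  3  4  5  6  7  7  7
  i=8: 1  1  2  3  4  5  6  7  8  8  8
  i=9: 1  2  3  4  5  6  7  8  9  9  9
  i=10: 1  2  3  4  5  6  7  8  9  9  10
  i=11: 1  2  3  4  5  6  7  8  9  10  11

reading off 1-entries of Δ²R: w = (9, 1, 5, 8, 6, 4, 7, 3, 2, 11, 10).

Fulton essential set (6 of the 25 Rothe cells):

[(1, 8, 0), (4, 7, 2), (5, 4, 1), (7, 3, 1), (8, 2, 1), (10, 10, 9)]


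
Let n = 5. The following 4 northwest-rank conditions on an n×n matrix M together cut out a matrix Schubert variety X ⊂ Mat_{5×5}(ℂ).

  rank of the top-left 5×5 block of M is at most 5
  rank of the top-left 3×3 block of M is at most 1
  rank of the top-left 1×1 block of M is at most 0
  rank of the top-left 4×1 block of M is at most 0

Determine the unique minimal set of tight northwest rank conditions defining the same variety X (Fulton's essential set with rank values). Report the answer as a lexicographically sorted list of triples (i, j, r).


Propagating the 4 rank bounds to every northwest block:

  0 1 1 1 1
  0 1 1 2 2
  0 1 1 2 3
  0 1 2 3 4
  1 2 3 4 5

the unique w with this rank table is (2, 4, 5, 3, 1).

2 SE-corners of the 6-cell Rothe diagram give Ess(w):

[(3, 3, 1), (4, 1, 0)]


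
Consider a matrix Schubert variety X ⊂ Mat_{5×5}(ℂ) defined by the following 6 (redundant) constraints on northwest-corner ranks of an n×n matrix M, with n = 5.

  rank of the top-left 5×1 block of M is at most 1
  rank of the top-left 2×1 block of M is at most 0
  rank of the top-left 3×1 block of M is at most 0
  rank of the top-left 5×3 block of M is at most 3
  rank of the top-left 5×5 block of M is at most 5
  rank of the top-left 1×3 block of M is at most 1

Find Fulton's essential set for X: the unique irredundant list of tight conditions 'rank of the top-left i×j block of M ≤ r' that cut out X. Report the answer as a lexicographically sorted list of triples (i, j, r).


Recovering R(i,j) via the rank-extension bound from the 6 conditions:

  i=1: 0  1  1  1  1
  i=2: 0  1  2  2  2
  i=3: 0  1  2  3  3
  i=4: 1  2  3  4  4
  i=5: 1  2  3  4  5

second differences of R give the permutation w = (2, 3, 4, 1, 5).

D(w) has 3 cells with 1 SE-corner; essential set:

[(3, 1, 0)]


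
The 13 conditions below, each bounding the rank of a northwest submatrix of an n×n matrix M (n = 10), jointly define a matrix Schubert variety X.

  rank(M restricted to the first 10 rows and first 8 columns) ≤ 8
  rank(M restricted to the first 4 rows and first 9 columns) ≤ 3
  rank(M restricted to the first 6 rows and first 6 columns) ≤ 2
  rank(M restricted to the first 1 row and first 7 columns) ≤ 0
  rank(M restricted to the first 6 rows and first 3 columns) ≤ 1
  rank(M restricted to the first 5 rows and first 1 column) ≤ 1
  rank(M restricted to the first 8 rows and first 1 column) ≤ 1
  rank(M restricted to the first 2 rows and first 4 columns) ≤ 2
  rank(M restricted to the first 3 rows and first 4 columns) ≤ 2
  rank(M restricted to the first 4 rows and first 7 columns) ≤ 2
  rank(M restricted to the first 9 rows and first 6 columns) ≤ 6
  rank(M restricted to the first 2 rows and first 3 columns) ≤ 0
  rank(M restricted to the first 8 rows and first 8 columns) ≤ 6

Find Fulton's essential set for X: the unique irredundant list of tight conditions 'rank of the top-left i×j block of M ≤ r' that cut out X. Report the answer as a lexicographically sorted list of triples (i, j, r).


Propagating the 13 rank bounds to every northwest block:

  row 1: 0 0 0 0 0 0 0 1 1 1
  row 2: 0 0 0 1 1 1 1 2 2 2
  row 3: 1 1 1 2 2 2 2 3 3 3
  row 4: 1 1 1 2 2 2 2 3 3 4
  row 5: 1 1 1 2 2 2 3 4 4 5
  row 6: 1 1 1 2 2 2 3 4 5 6
  row 7: 1 2 2 3 3 3 4 5 6 7
  row 8: 1 2 3 4 4 4 5 6 7 8
  row 9: 1 2 3 4 5 5 6 7 8 9
  row 10: 1 2 3 4 5 6 7 8 9 10

reading off 1-entries of Δ²R: w = (8, 4, 1, 10, 7, 9, 2, 3, 5, 6).

D(w) has 24 cells with 6 SE-corners; essential set:

[(1, 7, 0), (2, 3, 0), (4, 7, 2), (4, 9, 3), (6, 3, 1), (6, 6, 2)]


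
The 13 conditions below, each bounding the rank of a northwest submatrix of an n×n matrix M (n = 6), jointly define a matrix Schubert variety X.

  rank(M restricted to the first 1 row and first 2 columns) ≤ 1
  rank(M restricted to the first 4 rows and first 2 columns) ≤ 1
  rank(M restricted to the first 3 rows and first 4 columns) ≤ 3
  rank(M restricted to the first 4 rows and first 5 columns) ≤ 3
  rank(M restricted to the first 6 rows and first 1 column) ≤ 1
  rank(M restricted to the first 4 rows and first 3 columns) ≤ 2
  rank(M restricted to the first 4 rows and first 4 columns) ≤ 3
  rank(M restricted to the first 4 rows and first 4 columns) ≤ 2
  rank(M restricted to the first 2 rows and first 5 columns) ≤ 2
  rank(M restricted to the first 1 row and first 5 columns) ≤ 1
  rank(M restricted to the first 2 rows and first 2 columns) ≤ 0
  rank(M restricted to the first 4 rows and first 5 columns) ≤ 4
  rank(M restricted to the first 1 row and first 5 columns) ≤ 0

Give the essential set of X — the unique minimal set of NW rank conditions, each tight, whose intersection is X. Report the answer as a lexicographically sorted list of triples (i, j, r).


Rank table r_w(6×6) implied by the 13 constraints:

  0 0 0 0 0 1
  0 0 1 1 1 2
  1 1 2 2 2 3
  1 1 2 2 3 4
  1 2 3 3 4 5
  1 2 3 4 5 6

hence w(1..6) = (6, 3, 1, 5, 2, 4).

Rothe diagram D(w) (9 cells), 4 SE-corners (essential conditions):

[(1, 5, 0), (2, 2, 0), (4, 2, 1), (4, 4, 2)]


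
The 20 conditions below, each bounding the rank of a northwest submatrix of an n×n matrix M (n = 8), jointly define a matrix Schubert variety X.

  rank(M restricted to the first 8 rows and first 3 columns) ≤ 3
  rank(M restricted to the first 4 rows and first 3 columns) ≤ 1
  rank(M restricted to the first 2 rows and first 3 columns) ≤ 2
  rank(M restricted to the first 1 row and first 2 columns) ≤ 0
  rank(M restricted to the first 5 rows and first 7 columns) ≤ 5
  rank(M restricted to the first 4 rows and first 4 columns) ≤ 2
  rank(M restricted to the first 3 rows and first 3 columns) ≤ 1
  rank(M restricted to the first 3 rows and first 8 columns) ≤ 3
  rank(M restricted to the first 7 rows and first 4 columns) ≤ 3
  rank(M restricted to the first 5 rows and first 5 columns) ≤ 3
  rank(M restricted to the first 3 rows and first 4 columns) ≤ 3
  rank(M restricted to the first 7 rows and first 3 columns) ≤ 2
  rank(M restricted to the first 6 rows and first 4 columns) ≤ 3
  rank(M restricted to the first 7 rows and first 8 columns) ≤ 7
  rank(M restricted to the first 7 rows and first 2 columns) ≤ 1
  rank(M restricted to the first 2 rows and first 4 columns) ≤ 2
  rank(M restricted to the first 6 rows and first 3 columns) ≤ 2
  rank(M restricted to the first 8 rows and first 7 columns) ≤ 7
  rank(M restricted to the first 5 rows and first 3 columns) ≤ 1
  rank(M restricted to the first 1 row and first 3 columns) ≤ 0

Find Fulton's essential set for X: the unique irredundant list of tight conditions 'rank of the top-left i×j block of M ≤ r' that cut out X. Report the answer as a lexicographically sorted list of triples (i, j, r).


The tightest implied rank at each (i,j), from the 20 conditions:

  i=1: 0 | 0 | 0 | 1 | 1 | 1 | 1 | 1
  i=2: 1 | 1 | 1 | 2 | 2 | 2 | 2 | 2
  i=3: 1 | 1 | 1 | 2 | 3 | 3 | 3 | 3
  i=4: 1 | 1 | 1 | 2 | 3 | 4 | 4 | 4
  i=5: 1 | 1 | 1 | 2 | 3 | 4 | 5 | 5
  i=6: 1 | 1 | 2 | 3 | 4 | 5 | 6 | 6
  i=7: 1 | 1 | 2 | 3 | 4 | 5 | 6 | 7
  i=8: 1 | 2 | 3 | 4 | 5 | 6 | 7 | 8

reading off 1-entries of Δ²R: w = (4, 1, 5, 6, 7, 3, 8, 2).

Rothe diagram D(w) (11 cells), 3 SE-corners (essential conditions):

[(1, 3, 0), (5, 3, 1), (7, 2, 1)]


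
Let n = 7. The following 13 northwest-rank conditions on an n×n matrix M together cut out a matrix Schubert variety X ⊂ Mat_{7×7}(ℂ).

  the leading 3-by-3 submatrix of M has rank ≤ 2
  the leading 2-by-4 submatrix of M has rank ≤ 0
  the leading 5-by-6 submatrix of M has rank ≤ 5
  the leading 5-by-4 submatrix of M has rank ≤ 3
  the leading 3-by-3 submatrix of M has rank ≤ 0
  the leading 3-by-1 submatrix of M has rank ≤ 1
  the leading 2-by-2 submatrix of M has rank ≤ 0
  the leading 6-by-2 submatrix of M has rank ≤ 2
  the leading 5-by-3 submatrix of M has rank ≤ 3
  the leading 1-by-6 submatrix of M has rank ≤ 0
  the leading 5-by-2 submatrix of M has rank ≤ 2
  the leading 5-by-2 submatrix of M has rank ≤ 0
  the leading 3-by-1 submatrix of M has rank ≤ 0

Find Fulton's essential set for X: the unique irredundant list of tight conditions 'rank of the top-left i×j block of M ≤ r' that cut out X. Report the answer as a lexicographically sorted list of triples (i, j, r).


Rank table r_w(7×7) implied by the 13 constraints:

  row 1: 0  0  0  0  0  0  1
  row 2: 0  0  0  0  1  1  2
  row 3: 0  0  0  1  2  2  3
  row 4: 0  0  1  2  3  3  4
  row 5: 0  0  1  2  3  4  5
  row 6: 1  1  2  3  4  5  6
  row 7: 1  2  3  4  5  6  7

giving w = (7, 5, 4, 3, 6, 1, 2) via Δ²R.

Fulton essential set (4 of the 17 Rothe cells):

[(1, 6, 0), (2, 4, 0), (3, 3, 0), (5, 2, 0)]


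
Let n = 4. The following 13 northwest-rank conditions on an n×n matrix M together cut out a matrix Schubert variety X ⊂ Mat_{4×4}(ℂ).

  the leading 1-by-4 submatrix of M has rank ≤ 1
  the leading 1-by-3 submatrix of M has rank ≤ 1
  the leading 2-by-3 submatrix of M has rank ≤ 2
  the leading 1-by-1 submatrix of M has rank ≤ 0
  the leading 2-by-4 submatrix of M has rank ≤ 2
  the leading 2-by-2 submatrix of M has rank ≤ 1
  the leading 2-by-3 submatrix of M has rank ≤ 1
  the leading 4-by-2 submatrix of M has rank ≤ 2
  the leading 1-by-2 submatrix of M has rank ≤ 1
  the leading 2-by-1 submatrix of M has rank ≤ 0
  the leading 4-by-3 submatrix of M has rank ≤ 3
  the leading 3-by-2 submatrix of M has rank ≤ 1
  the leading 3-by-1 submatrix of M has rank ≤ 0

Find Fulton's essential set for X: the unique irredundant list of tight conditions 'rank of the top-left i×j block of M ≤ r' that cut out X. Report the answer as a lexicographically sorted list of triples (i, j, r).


Recovering R(i,j) via the rank-extension bound from the 13 conditions:

  i=1: 0 | 1 | 1 | 1
  i=2: 0 | 1 | 1 | 2
  i=3: 0 | 1 | 2 | 3
  i=4: 1 | 2 | 3 | 4

so w = (2, 4, 3, 1).

Fulton essential set (2 of the 4 Rothe cells):

[(2, 3, 1), (3, 1, 0)]


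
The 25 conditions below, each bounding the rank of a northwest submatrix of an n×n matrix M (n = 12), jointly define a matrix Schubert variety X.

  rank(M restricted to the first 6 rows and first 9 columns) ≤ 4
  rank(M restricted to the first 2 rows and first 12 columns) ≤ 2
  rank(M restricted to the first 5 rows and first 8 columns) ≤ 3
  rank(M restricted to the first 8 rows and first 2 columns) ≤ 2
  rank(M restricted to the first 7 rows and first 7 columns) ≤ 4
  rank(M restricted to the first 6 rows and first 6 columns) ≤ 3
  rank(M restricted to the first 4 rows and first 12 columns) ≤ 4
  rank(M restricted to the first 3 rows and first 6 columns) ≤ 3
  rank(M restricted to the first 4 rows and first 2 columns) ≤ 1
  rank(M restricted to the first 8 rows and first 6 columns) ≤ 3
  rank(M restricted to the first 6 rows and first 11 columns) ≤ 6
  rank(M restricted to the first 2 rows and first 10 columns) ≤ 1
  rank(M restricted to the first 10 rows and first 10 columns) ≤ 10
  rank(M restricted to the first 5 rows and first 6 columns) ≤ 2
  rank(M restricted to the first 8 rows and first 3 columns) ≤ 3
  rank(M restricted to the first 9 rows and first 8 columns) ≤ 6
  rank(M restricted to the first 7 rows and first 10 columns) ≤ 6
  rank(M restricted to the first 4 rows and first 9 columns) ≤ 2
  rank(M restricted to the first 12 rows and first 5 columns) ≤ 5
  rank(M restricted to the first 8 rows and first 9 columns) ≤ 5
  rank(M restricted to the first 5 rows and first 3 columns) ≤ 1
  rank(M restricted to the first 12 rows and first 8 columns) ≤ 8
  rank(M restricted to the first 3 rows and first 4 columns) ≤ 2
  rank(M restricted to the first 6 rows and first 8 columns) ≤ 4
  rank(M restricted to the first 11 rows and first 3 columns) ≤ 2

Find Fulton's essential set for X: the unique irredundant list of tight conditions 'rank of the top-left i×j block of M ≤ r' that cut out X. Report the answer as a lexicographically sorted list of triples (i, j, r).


Computing R[i][j] = min implied NW-rank bound (n=12, 25 conditions):

  i=1: 1 1 1 1 1 1 1 1 1 1 1 1
  i=2: 1 1 1 1 1 1 1 1 1 1 2 2
  i=3: 1 1 1 2 2 2 2 2 2 2 3 3
  i=4: 1 1 1 2 2 2 2 2 2 3 4 4
  i=5: 1 1 1 2 2 2 3 3 3 4 5 5
  i=6: 1 2 2 3 3 3 4 4 4 5 6 6
  i=7: 1 2 2 3 3 3 4 5 5 6 7 7
  i=8: 1 2 2 3 3 3 4 5 5 6 7 8
  i=9: 1 2 2 3 4 4 5 6 6 7 8 9
  i=10: 1 2 2 3 4 5 6 7 7 8 9 10
  i=11: 1 2 2 3 4 5 6 7 8 9 10 11
  i=12: 1 2 3 4 5 6 7 8 9 10 11 12

reading off 1-entries of Δ²R: w = (1, 11, 4, 10, 7, 2, 8, 12, 5, 6, 9, 3).

Fulton essential set (7 of the 32 Rothe cells):

[(2, 10, 1), (4, 9, 2), (5, 3, 1), (5, 6, 2), (8, 6, 3), (8, 9, 5), (11, 3, 2)]


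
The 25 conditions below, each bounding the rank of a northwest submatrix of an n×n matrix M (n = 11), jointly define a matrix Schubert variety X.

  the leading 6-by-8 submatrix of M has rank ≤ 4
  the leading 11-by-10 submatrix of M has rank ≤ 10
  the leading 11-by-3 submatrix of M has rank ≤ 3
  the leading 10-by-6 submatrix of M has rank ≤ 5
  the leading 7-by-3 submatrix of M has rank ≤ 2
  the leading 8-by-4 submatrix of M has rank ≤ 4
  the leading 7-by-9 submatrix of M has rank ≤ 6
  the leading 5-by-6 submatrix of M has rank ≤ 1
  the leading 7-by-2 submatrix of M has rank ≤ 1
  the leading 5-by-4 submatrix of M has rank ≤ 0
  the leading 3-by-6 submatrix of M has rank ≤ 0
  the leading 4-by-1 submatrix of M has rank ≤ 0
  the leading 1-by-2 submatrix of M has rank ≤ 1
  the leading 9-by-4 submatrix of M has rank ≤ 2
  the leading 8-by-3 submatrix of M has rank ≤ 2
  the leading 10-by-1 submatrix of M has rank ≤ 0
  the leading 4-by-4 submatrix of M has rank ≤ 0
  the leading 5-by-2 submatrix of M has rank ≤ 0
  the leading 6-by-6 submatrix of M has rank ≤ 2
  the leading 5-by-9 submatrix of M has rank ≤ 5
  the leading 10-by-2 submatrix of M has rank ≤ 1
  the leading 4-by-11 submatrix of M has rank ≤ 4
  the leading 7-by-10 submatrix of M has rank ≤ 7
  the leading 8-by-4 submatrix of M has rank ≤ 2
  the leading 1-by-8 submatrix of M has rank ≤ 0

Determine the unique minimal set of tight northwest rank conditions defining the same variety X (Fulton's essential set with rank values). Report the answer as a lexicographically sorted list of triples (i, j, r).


Recovering R(i,j) via the rank-extension bound from the 25 conditions:

  0  0  0  0  0  0  0  0  1  1  1
  0  0  0  0  0  0  1  1  2  2  2
  0  0  0  0  0  0  1  2  3  3  3
  0  0  0  0  1  1  2  3  4  4  4
  0  0  0  0  1  1  2  3  4  5  5
  0  1  1  1  2  2  3  4  5  6  6
  0  1  2  2  3  3  4  5  6  7  7
  0  1  2  2  3  4  5  6  7  8  8
  0  1  2  2  3  4  5  6  7  8  9
  0  1  2  3  4  5  6  7  8  9  10
  1  2  3  4  5  6  7  8  9  10  11

giving w = (9, 7, 8, 5, 10, 2, 3, 6, 11, 4, 1) via Δ²R.

D(w) has 36 cells with 6 SE-corners; essential set:

[(1, 8, 0), (3, 6, 0), (5, 4, 0), (5, 6, 1), (9, 4, 2), (10, 1, 0)]


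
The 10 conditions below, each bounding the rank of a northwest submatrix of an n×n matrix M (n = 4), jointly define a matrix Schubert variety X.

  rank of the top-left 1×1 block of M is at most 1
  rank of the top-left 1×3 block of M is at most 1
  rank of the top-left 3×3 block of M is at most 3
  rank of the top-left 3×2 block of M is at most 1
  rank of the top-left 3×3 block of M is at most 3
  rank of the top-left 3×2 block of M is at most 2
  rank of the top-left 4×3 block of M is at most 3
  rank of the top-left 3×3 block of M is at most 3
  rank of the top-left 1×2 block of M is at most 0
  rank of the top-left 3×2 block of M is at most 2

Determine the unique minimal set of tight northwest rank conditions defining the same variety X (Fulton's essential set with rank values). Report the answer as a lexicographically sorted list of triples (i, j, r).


Rank table r_w(4×4) implied by the 10 constraints:

  0, 0, 1, 1
  1, 1, 2, 2
  1, 1, 2, 3
  1, 2, 3, 4

reading off 1-entries of Δ²R: w = (3, 1, 4, 2).

Fulton essential set (2 of the 3 Rothe cells):

[(1, 2, 0), (3, 2, 1)]


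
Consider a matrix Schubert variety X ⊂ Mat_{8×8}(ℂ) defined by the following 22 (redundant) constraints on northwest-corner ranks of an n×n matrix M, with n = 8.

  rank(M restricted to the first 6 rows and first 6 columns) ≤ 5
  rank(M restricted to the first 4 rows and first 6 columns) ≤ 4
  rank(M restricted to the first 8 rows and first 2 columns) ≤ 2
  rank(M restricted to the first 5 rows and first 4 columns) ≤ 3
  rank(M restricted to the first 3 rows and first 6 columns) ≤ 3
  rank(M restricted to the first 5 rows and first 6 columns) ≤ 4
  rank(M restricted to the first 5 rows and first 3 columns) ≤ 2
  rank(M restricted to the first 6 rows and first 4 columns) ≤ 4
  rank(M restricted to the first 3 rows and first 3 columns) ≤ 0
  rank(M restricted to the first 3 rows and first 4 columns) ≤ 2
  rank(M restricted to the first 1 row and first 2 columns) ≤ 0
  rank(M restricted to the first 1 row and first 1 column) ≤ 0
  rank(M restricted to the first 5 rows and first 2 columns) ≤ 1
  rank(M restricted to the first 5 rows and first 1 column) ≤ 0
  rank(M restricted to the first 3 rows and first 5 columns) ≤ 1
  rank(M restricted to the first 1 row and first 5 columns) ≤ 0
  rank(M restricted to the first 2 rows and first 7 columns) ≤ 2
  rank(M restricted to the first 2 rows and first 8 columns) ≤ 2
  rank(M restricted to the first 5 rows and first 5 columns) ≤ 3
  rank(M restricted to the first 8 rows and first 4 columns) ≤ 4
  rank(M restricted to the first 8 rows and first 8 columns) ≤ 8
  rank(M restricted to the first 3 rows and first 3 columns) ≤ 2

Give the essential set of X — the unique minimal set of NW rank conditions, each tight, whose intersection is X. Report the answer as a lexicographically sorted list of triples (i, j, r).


Propagating the 22 rank bounds to every northwest block:

  row 1: 0 0 0 0 0 1 1 1
  row 2: 0 0 0 1 1 2 2 2
  row 3: 0 0 0 1 1 2 3 3
  row 4: 0 1 1 2 2 3 4 4
  row 5: 0 1 2 3 3 4 5 5
  row 6: 1 2 3 4 4 5 6 6
  row 7: 1 2 3 4 5 6 7 7
  row 8: 1 2 3 4 5 6 7 8

giving w = (6, 4, 7, 2, 3, 1, 5, 8) via Δ²R.

ℓ(w)=14; the 4 essential cells (i,j,r):

[(1, 5, 0), (3, 3, 0), (3, 5, 1), (5, 1, 0)]


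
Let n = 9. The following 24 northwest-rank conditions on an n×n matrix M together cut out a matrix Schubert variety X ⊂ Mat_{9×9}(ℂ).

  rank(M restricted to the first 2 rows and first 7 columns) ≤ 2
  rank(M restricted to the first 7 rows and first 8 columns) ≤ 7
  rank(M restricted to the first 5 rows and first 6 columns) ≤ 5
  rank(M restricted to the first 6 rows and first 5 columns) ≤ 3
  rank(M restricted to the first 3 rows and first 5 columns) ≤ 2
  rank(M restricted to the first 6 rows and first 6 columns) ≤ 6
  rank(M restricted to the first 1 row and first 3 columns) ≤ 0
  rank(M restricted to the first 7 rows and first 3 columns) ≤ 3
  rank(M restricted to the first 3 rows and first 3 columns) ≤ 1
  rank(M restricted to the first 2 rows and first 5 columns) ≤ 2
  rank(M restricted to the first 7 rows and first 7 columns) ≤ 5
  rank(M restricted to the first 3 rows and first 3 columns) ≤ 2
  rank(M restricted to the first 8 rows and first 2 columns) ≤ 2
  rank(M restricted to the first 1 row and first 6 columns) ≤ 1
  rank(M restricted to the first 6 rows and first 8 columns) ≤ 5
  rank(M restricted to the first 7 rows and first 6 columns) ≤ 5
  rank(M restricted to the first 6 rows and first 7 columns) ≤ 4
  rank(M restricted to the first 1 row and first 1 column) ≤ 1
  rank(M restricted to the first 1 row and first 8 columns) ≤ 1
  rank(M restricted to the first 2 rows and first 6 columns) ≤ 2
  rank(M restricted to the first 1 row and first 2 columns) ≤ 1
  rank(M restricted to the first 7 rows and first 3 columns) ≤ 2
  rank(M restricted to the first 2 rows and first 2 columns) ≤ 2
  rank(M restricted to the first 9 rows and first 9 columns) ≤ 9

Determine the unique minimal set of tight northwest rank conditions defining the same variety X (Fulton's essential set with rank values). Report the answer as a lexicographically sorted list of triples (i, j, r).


Propagating the 24 rank bounds to every northwest block:

  i=1: 0 0 0 1 1 1 1 1 1
  i=2: 1 1 1 2 2 2 2 2 2
  i=3: 1 1 1 2 2 3 3 3 3
  i=4: 1 2 2 3 3 4 4 4 4
  i=5: 1 2 2 3 3 4 4 5 5
  i=6: 1 2 2 3 3 4 4 5 6
  i=7: 1 2 2 3 4 5 5 6 7
  i=8: 1 2 3 4 5 6 6 7 8
  i=9: 1 2 3 4 5 6 7 8 9

second differences of R give the permutation w = (4, 1, 6, 2, 8, 9, 5, 3, 7).

|D(w)|=13, |Ess(w)|=6:

[(1, 3, 0), (3, 3, 1), (3, 5, 2), (6, 5, 3), (6, 7, 4), (7, 3, 2)]
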